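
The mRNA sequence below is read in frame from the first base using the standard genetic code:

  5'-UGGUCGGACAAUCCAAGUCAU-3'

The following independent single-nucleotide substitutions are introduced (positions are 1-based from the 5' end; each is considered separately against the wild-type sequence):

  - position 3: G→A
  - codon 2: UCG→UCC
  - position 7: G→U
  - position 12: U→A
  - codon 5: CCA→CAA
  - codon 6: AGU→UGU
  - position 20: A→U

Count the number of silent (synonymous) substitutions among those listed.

1

Codon 1: UGG (Trp) → UGA (Stop) — nonsense.
Codon 2: UCG (Ser) → UCC (Ser) — synonymous.
Codon 3: GAC (Asp) → UAC (Tyr) — missense.
Codon 4: AAU (Asn) → AAA (Lys) — missense.
Codon 5: CCA (Pro) → CAA (Gln) — missense.
Codon 6: AGU (Ser) → UGU (Cys) — missense.
Codon 7: CAU (His) → CUU (Leu) — missense.
Synonymous: 1 of 7.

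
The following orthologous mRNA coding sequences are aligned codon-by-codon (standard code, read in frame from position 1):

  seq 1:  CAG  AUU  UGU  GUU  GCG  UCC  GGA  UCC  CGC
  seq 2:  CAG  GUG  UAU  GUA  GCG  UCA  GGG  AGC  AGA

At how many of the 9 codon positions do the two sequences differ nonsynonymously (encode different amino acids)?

Codon 1: CAG Gln / CAG Gln — identical.
Codon 2: AUU Ile / GUG Val — nonsynonymous.
Codon 3: UGU Cys / UAU Tyr — nonsynonymous.
Codon 4: GUU Val / GUA Val — synonymous.
Codon 5: GCG Ala / GCG Ala — identical.
Codon 6: UCC Ser / UCA Ser — synonymous.
Codon 7: GGA Gly / GGG Gly — synonymous.
Codon 8: UCC Ser / AGC Ser — synonymous.
Codon 9: CGC Arg / AGA Arg — synonymous.
Nonsynonymous differences: 2.

2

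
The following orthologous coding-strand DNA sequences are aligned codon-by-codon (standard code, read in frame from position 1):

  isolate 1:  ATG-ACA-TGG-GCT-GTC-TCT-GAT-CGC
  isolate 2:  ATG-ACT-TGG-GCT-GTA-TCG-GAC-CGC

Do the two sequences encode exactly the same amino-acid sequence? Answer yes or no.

Codon 1: ATG Met / ATG Met — identical.
Codon 2: ACA Thr / ACT Thr — synonymous.
Codon 3: TGG Trp / TGG Trp — identical.
Codon 4: GCT Ala / GCT Ala — identical.
Codon 5: GTC Val / GTA Val — synonymous.
Codon 6: TCT Ser / TCG Ser — synonymous.
Codon 7: GAT Asp / GAC Asp — synonymous.
Codon 8: CGC Arg / CGC Arg — identical.
Nonsynonymous differences: 0 → same protein.

yes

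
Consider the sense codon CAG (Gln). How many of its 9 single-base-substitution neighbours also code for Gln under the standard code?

Position 1: none → 0 synonymous.
Position 2: none → 0 synonymous.
Position 3: CAA → 1 synonymous.
Total: 0 + 0 + 1 = 1.

1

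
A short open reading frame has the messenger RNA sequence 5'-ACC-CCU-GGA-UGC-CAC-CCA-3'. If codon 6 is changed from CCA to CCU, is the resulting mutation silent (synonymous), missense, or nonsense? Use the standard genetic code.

silent

Position 18 falls in codon 6: CCA → Pro.
After the substitution the codon is CCU → Pro.
Both encode Pro, so the change is synonymous.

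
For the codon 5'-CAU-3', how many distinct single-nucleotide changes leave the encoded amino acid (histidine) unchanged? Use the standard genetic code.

Position 1: none → 0 synonymous.
Position 2: none → 0 synonymous.
Position 3: CAC → 1 synonymous.
Total: 0 + 0 + 1 = 1.

1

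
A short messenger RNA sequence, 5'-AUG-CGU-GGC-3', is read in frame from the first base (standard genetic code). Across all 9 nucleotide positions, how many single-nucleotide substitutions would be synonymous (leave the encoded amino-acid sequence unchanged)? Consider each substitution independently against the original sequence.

Codon 1 (AUG, Met): 0 synonymous substitutions.
Codon 2 (CGU, Arg): 3 synonymous substitutions.
Codon 3 (GGC, Gly): 3 synonymous substitutions.
Total: 0 + 3 + 3 = 6.

6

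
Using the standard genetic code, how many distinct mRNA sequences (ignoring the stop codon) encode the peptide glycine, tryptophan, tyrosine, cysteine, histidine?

32

Gly: 4 codons.
Trp: 1 codon.
Tyr: 2 codons.
Cys: 2 codons.
His: 2 codons.
4 × 1 × 2 × 2 × 2 = 32.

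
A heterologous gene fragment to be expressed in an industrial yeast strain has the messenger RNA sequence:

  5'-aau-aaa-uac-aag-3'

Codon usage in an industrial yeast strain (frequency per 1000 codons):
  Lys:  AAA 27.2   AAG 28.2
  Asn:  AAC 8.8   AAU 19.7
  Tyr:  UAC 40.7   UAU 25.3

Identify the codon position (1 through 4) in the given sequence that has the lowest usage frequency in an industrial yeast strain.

1

Codon 1 AAU (Asn): 19.7 per 1000.
Codon 2 AAA (Lys): 27.2 per 1000.
Codon 3 UAC (Tyr): 40.7 per 1000.
Codon 4 AAG (Lys): 28.2 per 1000.
Lowest frequency is 19.7 at codon 1.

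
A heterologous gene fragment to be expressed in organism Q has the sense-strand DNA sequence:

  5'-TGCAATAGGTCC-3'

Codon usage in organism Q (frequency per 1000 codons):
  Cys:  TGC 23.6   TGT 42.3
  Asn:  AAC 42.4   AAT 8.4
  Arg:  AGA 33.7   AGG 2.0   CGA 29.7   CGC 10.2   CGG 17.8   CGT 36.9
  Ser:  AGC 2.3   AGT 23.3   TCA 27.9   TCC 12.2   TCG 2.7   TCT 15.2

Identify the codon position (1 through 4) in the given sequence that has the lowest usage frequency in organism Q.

Codon 1 TGC (Cys): 23.6 per 1000.
Codon 2 AAT (Asn): 8.4 per 1000.
Codon 3 AGG (Arg): 2.0 per 1000.
Codon 4 TCC (Ser): 12.2 per 1000.
Lowest frequency is 2.0 at codon 3.

3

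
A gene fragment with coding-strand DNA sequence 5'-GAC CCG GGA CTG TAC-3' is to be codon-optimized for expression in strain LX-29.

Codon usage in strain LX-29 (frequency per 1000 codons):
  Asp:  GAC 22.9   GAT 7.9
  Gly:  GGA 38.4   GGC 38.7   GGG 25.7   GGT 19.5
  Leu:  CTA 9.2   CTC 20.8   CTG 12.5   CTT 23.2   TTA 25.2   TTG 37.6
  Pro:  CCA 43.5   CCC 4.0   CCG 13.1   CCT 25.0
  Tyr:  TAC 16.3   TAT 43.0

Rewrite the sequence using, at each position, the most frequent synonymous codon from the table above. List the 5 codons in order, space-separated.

Codon 1 (Asp): best is GAC at 22.9.
Codon 2 (Pro): best is CCA at 43.5.
Codon 3 (Gly): best is GGC at 38.7.
Codon 4 (Leu): best is TTG at 37.6.
Codon 5 (Tyr): best is TAT at 43.0.

GAC CCA GGC TTG TAT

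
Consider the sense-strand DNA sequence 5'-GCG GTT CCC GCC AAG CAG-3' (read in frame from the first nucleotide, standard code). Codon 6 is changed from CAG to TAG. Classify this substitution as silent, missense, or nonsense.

Position 16 falls in codon 6: CAG → Gln.
After the substitution the codon is TAG → Stop.
The new codon is a stop codon, so this is a nonsense mutation.

nonsense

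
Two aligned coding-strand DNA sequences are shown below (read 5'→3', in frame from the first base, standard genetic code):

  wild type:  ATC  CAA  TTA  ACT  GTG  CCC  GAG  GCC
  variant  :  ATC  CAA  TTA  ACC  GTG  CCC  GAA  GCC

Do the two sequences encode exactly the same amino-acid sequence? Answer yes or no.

Codon 1: ATC Ile / ATC Ile — identical.
Codon 2: CAA Gln / CAA Gln — identical.
Codon 3: TTA Leu / TTA Leu — identical.
Codon 4: ACT Thr / ACC Thr — synonymous.
Codon 5: GTG Val / GTG Val — identical.
Codon 6: CCC Pro / CCC Pro — identical.
Codon 7: GAG Glu / GAA Glu — synonymous.
Codon 8: GCC Ala / GCC Ala — identical.
Nonsynonymous differences: 0 → same protein.

yes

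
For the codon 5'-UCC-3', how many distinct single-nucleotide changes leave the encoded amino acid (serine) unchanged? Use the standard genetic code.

3

Position 1: none → 0 synonymous.
Position 2: none → 0 synonymous.
Position 3: UCU, UCA, UCG → 3 synonymous.
Total: 0 + 0 + 3 = 3.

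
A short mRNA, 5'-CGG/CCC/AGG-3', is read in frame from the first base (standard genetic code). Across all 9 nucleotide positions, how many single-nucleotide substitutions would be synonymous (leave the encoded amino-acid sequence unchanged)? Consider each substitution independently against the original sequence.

9

Codon 1 (CGG, Arg): 4 synonymous substitutions.
Codon 2 (CCC, Pro): 3 synonymous substitutions.
Codon 3 (AGG, Arg): 2 synonymous substitutions.
Total: 4 + 3 + 2 = 9.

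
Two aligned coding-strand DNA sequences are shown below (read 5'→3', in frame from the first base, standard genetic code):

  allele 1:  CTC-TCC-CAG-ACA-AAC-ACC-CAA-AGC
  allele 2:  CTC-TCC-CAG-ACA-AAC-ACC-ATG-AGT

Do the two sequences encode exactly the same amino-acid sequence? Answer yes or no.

no

Codon 1: CTC Leu / CTC Leu — identical.
Codon 2: TCC Ser / TCC Ser — identical.
Codon 3: CAG Gln / CAG Gln — identical.
Codon 4: ACA Thr / ACA Thr — identical.
Codon 5: AAC Asn / AAC Asn — identical.
Codon 6: ACC Thr / ACC Thr — identical.
Codon 7: CAA Gln / ATG Met — nonsynonymous.
Codon 8: AGC Ser / AGT Ser — synonymous.
Nonsynonymous differences: 1 → different protein.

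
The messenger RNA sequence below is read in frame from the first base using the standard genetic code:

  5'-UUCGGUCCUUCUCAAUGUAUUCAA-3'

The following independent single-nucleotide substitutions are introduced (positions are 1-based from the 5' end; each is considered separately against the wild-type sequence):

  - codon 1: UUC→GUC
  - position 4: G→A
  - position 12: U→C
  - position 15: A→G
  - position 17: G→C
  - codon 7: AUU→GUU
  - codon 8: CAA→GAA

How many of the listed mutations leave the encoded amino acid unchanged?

Codon 1: UUC (Phe) → GUC (Val) — missense.
Codon 2: GGU (Gly) → AGU (Ser) — missense.
Codon 4: UCU (Ser) → UCC (Ser) — synonymous.
Codon 5: CAA (Gln) → CAG (Gln) — synonymous.
Codon 6: UGU (Cys) → UCU (Ser) — missense.
Codon 7: AUU (Ile) → GUU (Val) — missense.
Codon 8: CAA (Gln) → GAA (Glu) — missense.
Synonymous: 2 of 7.

2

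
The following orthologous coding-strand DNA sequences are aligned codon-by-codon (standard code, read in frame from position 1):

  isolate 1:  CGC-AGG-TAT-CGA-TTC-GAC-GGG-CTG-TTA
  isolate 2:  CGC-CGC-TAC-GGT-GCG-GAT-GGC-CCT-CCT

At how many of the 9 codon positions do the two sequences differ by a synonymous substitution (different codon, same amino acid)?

Codon 1: CGC Arg / CGC Arg — identical.
Codon 2: AGG Arg / CGC Arg — synonymous.
Codon 3: TAT Tyr / TAC Tyr — synonymous.
Codon 4: CGA Arg / GGT Gly — nonsynonymous.
Codon 5: TTC Phe / GCG Ala — nonsynonymous.
Codon 6: GAC Asp / GAT Asp — synonymous.
Codon 7: GGG Gly / GGC Gly — synonymous.
Codon 8: CTG Leu / CCT Pro — nonsynonymous.
Codon 9: TTA Leu / CCT Pro — nonsynonymous.
Synonymous differences: 4.

4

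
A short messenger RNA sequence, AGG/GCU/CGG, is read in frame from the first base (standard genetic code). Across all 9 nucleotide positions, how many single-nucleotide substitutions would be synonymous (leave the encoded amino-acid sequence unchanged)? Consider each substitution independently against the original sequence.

9

Codon 1 (AGG, Arg): 2 synonymous substitutions.
Codon 2 (GCU, Ala): 3 synonymous substitutions.
Codon 3 (CGG, Arg): 4 synonymous substitutions.
Total: 2 + 3 + 4 = 9.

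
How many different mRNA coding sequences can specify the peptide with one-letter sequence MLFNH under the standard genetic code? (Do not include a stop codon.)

48

Met: 1 codon.
Leu: 6 codons.
Phe: 2 codons.
Asn: 2 codons.
His: 2 codons.
1 × 6 × 2 × 2 × 2 = 48.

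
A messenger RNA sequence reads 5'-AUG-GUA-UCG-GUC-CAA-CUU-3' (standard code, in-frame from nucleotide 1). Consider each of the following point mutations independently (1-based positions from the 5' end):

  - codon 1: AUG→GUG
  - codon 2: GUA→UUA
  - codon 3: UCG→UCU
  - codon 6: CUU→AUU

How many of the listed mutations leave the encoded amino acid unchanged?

Codon 1: AUG (Met) → GUG (Val) — missense.
Codon 2: GUA (Val) → UUA (Leu) — missense.
Codon 3: UCG (Ser) → UCU (Ser) — synonymous.
Codon 6: CUU (Leu) → AUU (Ile) — missense.
Synonymous: 1 of 4.

1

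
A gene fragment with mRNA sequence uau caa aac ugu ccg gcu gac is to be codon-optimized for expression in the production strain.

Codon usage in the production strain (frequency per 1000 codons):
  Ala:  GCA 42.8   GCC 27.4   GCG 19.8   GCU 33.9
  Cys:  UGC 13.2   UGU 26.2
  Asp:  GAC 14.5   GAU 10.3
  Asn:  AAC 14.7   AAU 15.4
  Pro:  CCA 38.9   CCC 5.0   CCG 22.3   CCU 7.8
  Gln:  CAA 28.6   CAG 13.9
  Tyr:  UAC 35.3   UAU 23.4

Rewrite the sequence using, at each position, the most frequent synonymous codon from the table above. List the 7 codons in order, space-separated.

Codon 1 (Tyr): best is UAC at 35.3.
Codon 2 (Gln): best is CAA at 28.6.
Codon 3 (Asn): best is AAU at 15.4.
Codon 4 (Cys): best is UGU at 26.2.
Codon 5 (Pro): best is CCA at 38.9.
Codon 6 (Ala): best is GCA at 42.8.
Codon 7 (Asp): best is GAC at 14.5.

UAC CAA AAU UGU CCA GCA GAC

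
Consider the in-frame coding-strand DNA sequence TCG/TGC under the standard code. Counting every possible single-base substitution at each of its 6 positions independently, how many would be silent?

Codon 1 (TCG, Ser): 3 synonymous substitutions.
Codon 2 (TGC, Cys): 1 synonymous substitution.
Total: 3 + 1 = 4.

4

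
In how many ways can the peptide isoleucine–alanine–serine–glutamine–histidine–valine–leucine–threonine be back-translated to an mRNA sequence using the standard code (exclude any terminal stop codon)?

Ile: 3 codons.
Ala: 4 codons.
Ser: 6 codons.
Gln: 2 codons.
His: 2 codons.
Val: 4 codons.
Leu: 6 codons.
Thr: 4 codons.
3 × 4 × 6 × 2 × 2 × 4 × 6 × 4 = 27648.

27648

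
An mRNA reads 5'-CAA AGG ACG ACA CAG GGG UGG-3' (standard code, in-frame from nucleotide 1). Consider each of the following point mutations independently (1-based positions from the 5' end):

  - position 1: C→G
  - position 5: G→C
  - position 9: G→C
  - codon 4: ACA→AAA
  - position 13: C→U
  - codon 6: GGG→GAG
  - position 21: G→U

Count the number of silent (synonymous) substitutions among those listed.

Codon 1: CAA (Gln) → GAA (Glu) — missense.
Codon 2: AGG (Arg) → ACG (Thr) — missense.
Codon 3: ACG (Thr) → ACC (Thr) — synonymous.
Codon 4: ACA (Thr) → AAA (Lys) — missense.
Codon 5: CAG (Gln) → UAG (Stop) — nonsense.
Codon 6: GGG (Gly) → GAG (Glu) — missense.
Codon 7: UGG (Trp) → UGU (Cys) — missense.
Synonymous: 1 of 7.

1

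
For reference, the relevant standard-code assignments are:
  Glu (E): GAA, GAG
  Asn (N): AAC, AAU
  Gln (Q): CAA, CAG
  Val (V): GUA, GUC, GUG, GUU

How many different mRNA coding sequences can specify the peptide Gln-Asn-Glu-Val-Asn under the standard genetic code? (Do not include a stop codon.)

64

Gln: 2 codons.
Asn: 2 codons.
Glu: 2 codons.
Val: 4 codons.
Asn: 2 codons.
2 × 2 × 2 × 4 × 2 = 64.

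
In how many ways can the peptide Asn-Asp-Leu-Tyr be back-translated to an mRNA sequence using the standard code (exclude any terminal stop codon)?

48

Asn: 2 codons.
Asp: 2 codons.
Leu: 6 codons.
Tyr: 2 codons.
2 × 2 × 6 × 2 = 48.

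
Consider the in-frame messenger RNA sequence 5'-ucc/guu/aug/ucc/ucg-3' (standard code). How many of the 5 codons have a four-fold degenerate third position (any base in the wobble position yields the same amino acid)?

4

Codon 1 UCC (Ser): third position 4-fold.
Codon 2 GUU (Val): third position 4-fold.
Codon 3 AUG (Met): third position 1-fold.
Codon 4 UCC (Ser): third position 4-fold.
Codon 5 UCG (Ser): third position 4-fold.
Four-fold degenerate third positions: 4.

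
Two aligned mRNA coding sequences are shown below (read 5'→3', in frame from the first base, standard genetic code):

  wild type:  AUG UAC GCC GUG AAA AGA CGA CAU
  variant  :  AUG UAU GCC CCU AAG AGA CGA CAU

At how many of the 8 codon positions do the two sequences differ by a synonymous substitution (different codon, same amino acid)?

Codon 1: AUG Met / AUG Met — identical.
Codon 2: UAC Tyr / UAU Tyr — synonymous.
Codon 3: GCC Ala / GCC Ala — identical.
Codon 4: GUG Val / CCU Pro — nonsynonymous.
Codon 5: AAA Lys / AAG Lys — synonymous.
Codon 6: AGA Arg / AGA Arg — identical.
Codon 7: CGA Arg / CGA Arg — identical.
Codon 8: CAU His / CAU His — identical.
Synonymous differences: 2.

2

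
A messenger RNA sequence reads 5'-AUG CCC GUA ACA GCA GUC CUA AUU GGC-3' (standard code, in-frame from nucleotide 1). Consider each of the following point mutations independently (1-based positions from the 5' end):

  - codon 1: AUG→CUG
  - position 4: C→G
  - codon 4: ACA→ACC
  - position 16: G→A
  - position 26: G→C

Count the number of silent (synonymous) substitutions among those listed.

1

Codon 1: AUG (Met) → CUG (Leu) — missense.
Codon 2: CCC (Pro) → GCC (Ala) — missense.
Codon 4: ACA (Thr) → ACC (Thr) — synonymous.
Codon 6: GUC (Val) → AUC (Ile) — missense.
Codon 9: GGC (Gly) → GCC (Ala) — missense.
Synonymous: 1 of 5.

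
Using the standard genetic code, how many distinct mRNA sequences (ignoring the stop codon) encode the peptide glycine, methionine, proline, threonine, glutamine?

128

Gly: 4 codons.
Met: 1 codon.
Pro: 4 codons.
Thr: 4 codons.
Gln: 2 codons.
4 × 1 × 4 × 4 × 2 = 128.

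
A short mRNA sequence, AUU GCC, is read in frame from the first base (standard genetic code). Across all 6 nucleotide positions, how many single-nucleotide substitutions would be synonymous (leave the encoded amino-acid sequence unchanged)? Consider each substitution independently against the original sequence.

5

Codon 1 (AUU, Ile): 2 synonymous substitutions.
Codon 2 (GCC, Ala): 3 synonymous substitutions.
Total: 2 + 3 = 5.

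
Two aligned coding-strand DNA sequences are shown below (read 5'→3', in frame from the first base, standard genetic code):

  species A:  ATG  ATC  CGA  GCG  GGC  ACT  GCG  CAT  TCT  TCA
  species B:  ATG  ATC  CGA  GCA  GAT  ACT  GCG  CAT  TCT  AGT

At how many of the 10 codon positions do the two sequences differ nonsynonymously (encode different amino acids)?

1

Codon 1: ATG Met / ATG Met — identical.
Codon 2: ATC Ile / ATC Ile — identical.
Codon 3: CGA Arg / CGA Arg — identical.
Codon 4: GCG Ala / GCA Ala — synonymous.
Codon 5: GGC Gly / GAT Asp — nonsynonymous.
Codon 6: ACT Thr / ACT Thr — identical.
Codon 7: GCG Ala / GCG Ala — identical.
Codon 8: CAT His / CAT His — identical.
Codon 9: TCT Ser / TCT Ser — identical.
Codon 10: TCA Ser / AGT Ser — synonymous.
Nonsynonymous differences: 1.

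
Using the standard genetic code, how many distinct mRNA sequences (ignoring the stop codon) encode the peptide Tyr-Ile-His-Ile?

Tyr: 2 codons.
Ile: 3 codons.
His: 2 codons.
Ile: 3 codons.
2 × 3 × 2 × 3 = 36.

36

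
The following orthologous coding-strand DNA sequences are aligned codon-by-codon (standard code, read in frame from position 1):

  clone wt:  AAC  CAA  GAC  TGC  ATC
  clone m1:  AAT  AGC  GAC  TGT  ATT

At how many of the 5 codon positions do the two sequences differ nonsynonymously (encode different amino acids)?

1

Codon 1: AAC Asn / AAT Asn — synonymous.
Codon 2: CAA Gln / AGC Ser — nonsynonymous.
Codon 3: GAC Asp / GAC Asp — identical.
Codon 4: TGC Cys / TGT Cys — synonymous.
Codon 5: ATC Ile / ATT Ile — synonymous.
Nonsynonymous differences: 1.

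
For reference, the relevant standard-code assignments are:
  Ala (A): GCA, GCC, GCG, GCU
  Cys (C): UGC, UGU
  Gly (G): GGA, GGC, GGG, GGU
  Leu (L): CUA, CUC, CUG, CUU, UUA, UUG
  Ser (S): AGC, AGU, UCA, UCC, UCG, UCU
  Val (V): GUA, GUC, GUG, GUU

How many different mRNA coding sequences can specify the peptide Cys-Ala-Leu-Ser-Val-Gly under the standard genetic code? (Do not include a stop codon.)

Cys: 2 codons.
Ala: 4 codons.
Leu: 6 codons.
Ser: 6 codons.
Val: 4 codons.
Gly: 4 codons.
2 × 4 × 6 × 6 × 4 × 4 = 4608.

4608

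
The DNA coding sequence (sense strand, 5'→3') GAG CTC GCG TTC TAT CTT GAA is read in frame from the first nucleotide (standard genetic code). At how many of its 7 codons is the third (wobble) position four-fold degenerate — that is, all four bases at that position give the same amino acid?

Codon 1 GAG (Glu): third position 2-fold.
Codon 2 CTC (Leu): third position 4-fold.
Codon 3 GCG (Ala): third position 4-fold.
Codon 4 TTC (Phe): third position 2-fold.
Codon 5 TAT (Tyr): third position 2-fold.
Codon 6 CTT (Leu): third position 4-fold.
Codon 7 GAA (Glu): third position 2-fold.
Four-fold degenerate third positions: 3.

3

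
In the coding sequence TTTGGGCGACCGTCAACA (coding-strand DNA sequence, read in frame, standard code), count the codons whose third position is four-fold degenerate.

Codon 1 TTT (Phe): third position 2-fold.
Codon 2 GGG (Gly): third position 4-fold.
Codon 3 CGA (Arg): third position 4-fold.
Codon 4 CCG (Pro): third position 4-fold.
Codon 5 TCA (Ser): third position 4-fold.
Codon 6 ACA (Thr): third position 4-fold.
Four-fold degenerate third positions: 5.

5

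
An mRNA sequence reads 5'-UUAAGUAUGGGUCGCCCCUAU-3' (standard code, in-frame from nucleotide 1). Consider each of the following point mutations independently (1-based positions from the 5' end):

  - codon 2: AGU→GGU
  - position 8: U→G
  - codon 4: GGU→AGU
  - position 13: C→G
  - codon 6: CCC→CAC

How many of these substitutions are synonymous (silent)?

0

Codon 2: AGU (Ser) → GGU (Gly) — missense.
Codon 3: AUG (Met) → AGG (Arg) — missense.
Codon 4: GGU (Gly) → AGU (Ser) — missense.
Codon 5: CGC (Arg) → GGC (Gly) — missense.
Codon 6: CCC (Pro) → CAC (His) — missense.
Synonymous: 0 of 5.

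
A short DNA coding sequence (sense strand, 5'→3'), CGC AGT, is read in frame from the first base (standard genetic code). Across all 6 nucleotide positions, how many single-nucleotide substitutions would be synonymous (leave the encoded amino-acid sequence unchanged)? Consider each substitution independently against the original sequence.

4

Codon 1 (CGC, Arg): 3 synonymous substitutions.
Codon 2 (AGT, Ser): 1 synonymous substitution.
Total: 3 + 1 = 4.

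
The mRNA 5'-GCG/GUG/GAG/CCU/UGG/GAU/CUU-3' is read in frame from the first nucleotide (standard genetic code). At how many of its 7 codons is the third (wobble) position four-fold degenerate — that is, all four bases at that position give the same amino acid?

4

Codon 1 GCG (Ala): third position 4-fold.
Codon 2 GUG (Val): third position 4-fold.
Codon 3 GAG (Glu): third position 2-fold.
Codon 4 CCU (Pro): third position 4-fold.
Codon 5 UGG (Trp): third position 1-fold.
Codon 6 GAU (Asp): third position 2-fold.
Codon 7 CUU (Leu): third position 4-fold.
Four-fold degenerate third positions: 4.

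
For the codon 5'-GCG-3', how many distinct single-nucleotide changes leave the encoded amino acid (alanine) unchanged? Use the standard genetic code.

Position 1: none → 0 synonymous.
Position 2: none → 0 synonymous.
Position 3: GCU, GCC, GCA → 3 synonymous.
Total: 0 + 0 + 3 = 3.

3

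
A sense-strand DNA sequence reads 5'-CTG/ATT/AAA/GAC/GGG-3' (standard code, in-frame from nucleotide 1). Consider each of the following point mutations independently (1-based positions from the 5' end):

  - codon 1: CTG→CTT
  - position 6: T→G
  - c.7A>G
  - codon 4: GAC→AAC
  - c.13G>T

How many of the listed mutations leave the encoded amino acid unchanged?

1

Codon 1: CTG (Leu) → CTT (Leu) — synonymous.
Codon 2: ATT (Ile) → ATG (Met) — missense.
Codon 3: AAA (Lys) → GAA (Glu) — missense.
Codon 4: GAC (Asp) → AAC (Asn) — missense.
Codon 5: GGG (Gly) → TGG (Trp) — missense.
Synonymous: 1 of 5.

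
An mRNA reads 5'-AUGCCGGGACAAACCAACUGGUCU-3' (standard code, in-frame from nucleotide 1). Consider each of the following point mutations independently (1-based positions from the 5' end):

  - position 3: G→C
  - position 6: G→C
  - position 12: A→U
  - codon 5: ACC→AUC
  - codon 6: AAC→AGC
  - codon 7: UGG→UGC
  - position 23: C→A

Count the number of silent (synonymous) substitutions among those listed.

1

Codon 1: AUG (Met) → AUC (Ile) — missense.
Codon 2: CCG (Pro) → CCC (Pro) — synonymous.
Codon 4: CAA (Gln) → CAU (His) — missense.
Codon 5: ACC (Thr) → AUC (Ile) — missense.
Codon 6: AAC (Asn) → AGC (Ser) — missense.
Codon 7: UGG (Trp) → UGC (Cys) — missense.
Codon 8: UCU (Ser) → UAU (Tyr) — missense.
Synonymous: 1 of 7.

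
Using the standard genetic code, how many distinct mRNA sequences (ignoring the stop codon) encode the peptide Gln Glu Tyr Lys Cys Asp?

64

Gln: 2 codons.
Glu: 2 codons.
Tyr: 2 codons.
Lys: 2 codons.
Cys: 2 codons.
Asp: 2 codons.
2 × 2 × 2 × 2 × 2 × 2 = 64.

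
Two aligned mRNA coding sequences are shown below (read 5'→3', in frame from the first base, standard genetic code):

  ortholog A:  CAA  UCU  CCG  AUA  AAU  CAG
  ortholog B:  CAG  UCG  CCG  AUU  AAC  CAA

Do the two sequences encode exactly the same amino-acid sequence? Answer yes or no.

Codon 1: CAA Gln / CAG Gln — synonymous.
Codon 2: UCU Ser / UCG Ser — synonymous.
Codon 3: CCG Pro / CCG Pro — identical.
Codon 4: AUA Ile / AUU Ile — synonymous.
Codon 5: AAU Asn / AAC Asn — synonymous.
Codon 6: CAG Gln / CAA Gln — synonymous.
Nonsynonymous differences: 0 → same protein.

yes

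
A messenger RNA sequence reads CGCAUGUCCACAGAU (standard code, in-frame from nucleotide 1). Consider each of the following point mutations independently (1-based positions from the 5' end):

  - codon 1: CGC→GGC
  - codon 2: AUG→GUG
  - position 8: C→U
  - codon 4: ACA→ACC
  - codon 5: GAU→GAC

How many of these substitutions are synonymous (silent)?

2

Codon 1: CGC (Arg) → GGC (Gly) — missense.
Codon 2: AUG (Met) → GUG (Val) — missense.
Codon 3: UCC (Ser) → UUC (Phe) — missense.
Codon 4: ACA (Thr) → ACC (Thr) — synonymous.
Codon 5: GAU (Asp) → GAC (Asp) — synonymous.
Synonymous: 2 of 5.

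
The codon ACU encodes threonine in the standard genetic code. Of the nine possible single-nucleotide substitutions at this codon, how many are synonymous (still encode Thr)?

Position 1: none → 0 synonymous.
Position 2: none → 0 synonymous.
Position 3: ACC, ACA, ACG → 3 synonymous.
Total: 0 + 0 + 3 = 3.

3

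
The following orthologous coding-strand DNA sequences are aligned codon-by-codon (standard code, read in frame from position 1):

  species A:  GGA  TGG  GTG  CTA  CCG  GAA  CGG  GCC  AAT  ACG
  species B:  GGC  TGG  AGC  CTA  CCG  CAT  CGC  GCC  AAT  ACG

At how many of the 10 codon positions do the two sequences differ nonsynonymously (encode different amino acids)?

Codon 1: GGA Gly / GGC Gly — synonymous.
Codon 2: TGG Trp / TGG Trp — identical.
Codon 3: GTG Val / AGC Ser — nonsynonymous.
Codon 4: CTA Leu / CTA Leu — identical.
Codon 5: CCG Pro / CCG Pro — identical.
Codon 6: GAA Glu / CAT His — nonsynonymous.
Codon 7: CGG Arg / CGC Arg — synonymous.
Codon 8: GCC Ala / GCC Ala — identical.
Codon 9: AAT Asn / AAT Asn — identical.
Codon 10: ACG Thr / ACG Thr — identical.
Nonsynonymous differences: 2.

2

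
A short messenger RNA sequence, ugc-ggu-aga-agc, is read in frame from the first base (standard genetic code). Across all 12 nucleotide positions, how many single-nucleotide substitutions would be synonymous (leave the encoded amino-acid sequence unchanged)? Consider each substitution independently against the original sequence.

Codon 1 (UGC, Cys): 1 synonymous substitution.
Codon 2 (GGU, Gly): 3 synonymous substitutions.
Codon 3 (AGA, Arg): 2 synonymous substitutions.
Codon 4 (AGC, Ser): 1 synonymous substitution.
Total: 1 + 3 + 2 + 1 = 7.

7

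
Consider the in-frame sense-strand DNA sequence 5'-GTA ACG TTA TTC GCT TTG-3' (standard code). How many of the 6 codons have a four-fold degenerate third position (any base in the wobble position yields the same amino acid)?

3

Codon 1 GTA (Val): third position 4-fold.
Codon 2 ACG (Thr): third position 4-fold.
Codon 3 TTA (Leu): third position 2-fold.
Codon 4 TTC (Phe): third position 2-fold.
Codon 5 GCT (Ala): third position 4-fold.
Codon 6 TTG (Leu): third position 2-fold.
Four-fold degenerate third positions: 3.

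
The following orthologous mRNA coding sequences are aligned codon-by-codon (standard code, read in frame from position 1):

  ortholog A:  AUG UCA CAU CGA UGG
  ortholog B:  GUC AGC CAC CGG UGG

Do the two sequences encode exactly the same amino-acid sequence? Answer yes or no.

Codon 1: AUG Met / GUC Val — nonsynonymous.
Codon 2: UCA Ser / AGC Ser — synonymous.
Codon 3: CAU His / CAC His — synonymous.
Codon 4: CGA Arg / CGG Arg — synonymous.
Codon 5: UGG Trp / UGG Trp — identical.
Nonsynonymous differences: 1 → different protein.

no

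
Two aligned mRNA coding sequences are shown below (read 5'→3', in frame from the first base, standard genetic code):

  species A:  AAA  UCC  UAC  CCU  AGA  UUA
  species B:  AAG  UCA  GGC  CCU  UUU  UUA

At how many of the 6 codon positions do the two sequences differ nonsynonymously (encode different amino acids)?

2

Codon 1: AAA Lys / AAG Lys — synonymous.
Codon 2: UCC Ser / UCA Ser — synonymous.
Codon 3: UAC Tyr / GGC Gly — nonsynonymous.
Codon 4: CCU Pro / CCU Pro — identical.
Codon 5: AGA Arg / UUU Phe — nonsynonymous.
Codon 6: UUA Leu / UUA Leu — identical.
Nonsynonymous differences: 2.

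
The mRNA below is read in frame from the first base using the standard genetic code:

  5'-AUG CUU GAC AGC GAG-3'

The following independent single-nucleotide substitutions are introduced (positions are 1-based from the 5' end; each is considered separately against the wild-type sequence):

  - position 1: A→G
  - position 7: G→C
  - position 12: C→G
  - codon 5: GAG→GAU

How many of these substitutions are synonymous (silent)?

0

Codon 1: AUG (Met) → GUG (Val) — missense.
Codon 3: GAC (Asp) → CAC (His) — missense.
Codon 4: AGC (Ser) → AGG (Arg) — missense.
Codon 5: GAG (Glu) → GAU (Asp) — missense.
Synonymous: 0 of 4.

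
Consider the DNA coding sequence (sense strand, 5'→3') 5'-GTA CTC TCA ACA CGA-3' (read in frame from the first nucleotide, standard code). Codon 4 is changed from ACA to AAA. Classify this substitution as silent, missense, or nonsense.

Position 11 falls in codon 4: ACA → Thr.
After the substitution the codon is AAA → Lys.
Thr ≠ Lys, so this is a missense mutation.

missense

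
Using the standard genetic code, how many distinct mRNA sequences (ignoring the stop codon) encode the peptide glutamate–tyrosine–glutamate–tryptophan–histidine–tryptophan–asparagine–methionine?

Glu: 2 codons.
Tyr: 2 codons.
Glu: 2 codons.
Trp: 1 codon.
His: 2 codons.
Trp: 1 codon.
Asn: 2 codons.
Met: 1 codon.
2 × 2 × 2 × 1 × 2 × 1 × 2 × 1 = 32.

32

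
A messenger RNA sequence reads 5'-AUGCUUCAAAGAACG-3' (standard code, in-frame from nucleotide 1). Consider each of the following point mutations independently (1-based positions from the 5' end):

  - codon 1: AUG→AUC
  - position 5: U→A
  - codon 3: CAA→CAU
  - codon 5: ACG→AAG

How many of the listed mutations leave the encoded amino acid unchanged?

0

Codon 1: AUG (Met) → AUC (Ile) — missense.
Codon 2: CUU (Leu) → CAU (His) — missense.
Codon 3: CAA (Gln) → CAU (His) — missense.
Codon 5: ACG (Thr) → AAG (Lys) — missense.
Synonymous: 0 of 4.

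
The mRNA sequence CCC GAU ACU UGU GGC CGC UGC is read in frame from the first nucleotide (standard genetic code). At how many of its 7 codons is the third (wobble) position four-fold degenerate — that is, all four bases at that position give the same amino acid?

Codon 1 CCC (Pro): third position 4-fold.
Codon 2 GAU (Asp): third position 2-fold.
Codon 3 ACU (Thr): third position 4-fold.
Codon 4 UGU (Cys): third position 2-fold.
Codon 5 GGC (Gly): third position 4-fold.
Codon 6 CGC (Arg): third position 4-fold.
Codon 7 UGC (Cys): third position 2-fold.
Four-fold degenerate third positions: 4.

4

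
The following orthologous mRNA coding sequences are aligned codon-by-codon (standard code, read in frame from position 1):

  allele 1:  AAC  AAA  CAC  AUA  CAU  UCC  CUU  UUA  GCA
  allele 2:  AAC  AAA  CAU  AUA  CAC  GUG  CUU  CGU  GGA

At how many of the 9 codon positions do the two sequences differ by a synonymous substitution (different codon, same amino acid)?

Codon 1: AAC Asn / AAC Asn — identical.
Codon 2: AAA Lys / AAA Lys — identical.
Codon 3: CAC His / CAU His — synonymous.
Codon 4: AUA Ile / AUA Ile — identical.
Codon 5: CAU His / CAC His — synonymous.
Codon 6: UCC Ser / GUG Val — nonsynonymous.
Codon 7: CUU Leu / CUU Leu — identical.
Codon 8: UUA Leu / CGU Arg — nonsynonymous.
Codon 9: GCA Ala / GGA Gly — nonsynonymous.
Synonymous differences: 2.

2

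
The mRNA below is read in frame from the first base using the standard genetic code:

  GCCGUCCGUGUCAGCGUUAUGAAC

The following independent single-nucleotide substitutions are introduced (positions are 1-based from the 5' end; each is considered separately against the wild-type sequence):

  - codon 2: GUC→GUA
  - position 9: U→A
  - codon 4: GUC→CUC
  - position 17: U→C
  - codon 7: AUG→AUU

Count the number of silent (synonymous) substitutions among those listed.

2

Codon 2: GUC (Val) → GUA (Val) — synonymous.
Codon 3: CGU (Arg) → CGA (Arg) — synonymous.
Codon 4: GUC (Val) → CUC (Leu) — missense.
Codon 6: GUU (Val) → GCU (Ala) — missense.
Codon 7: AUG (Met) → AUU (Ile) — missense.
Synonymous: 2 of 5.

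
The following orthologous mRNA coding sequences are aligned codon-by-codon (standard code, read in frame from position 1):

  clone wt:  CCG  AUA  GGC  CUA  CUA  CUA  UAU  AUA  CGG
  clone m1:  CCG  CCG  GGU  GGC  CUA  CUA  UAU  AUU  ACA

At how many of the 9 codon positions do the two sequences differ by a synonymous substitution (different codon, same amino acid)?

Codon 1: CCG Pro / CCG Pro — identical.
Codon 2: AUA Ile / CCG Pro — nonsynonymous.
Codon 3: GGC Gly / GGU Gly — synonymous.
Codon 4: CUA Leu / GGC Gly — nonsynonymous.
Codon 5: CUA Leu / CUA Leu — identical.
Codon 6: CUA Leu / CUA Leu — identical.
Codon 7: UAU Tyr / UAU Tyr — identical.
Codon 8: AUA Ile / AUU Ile — synonymous.
Codon 9: CGG Arg / ACA Thr — nonsynonymous.
Synonymous differences: 2.

2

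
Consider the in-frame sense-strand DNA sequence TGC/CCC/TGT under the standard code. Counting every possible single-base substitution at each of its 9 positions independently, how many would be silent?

Codon 1 (TGC, Cys): 1 synonymous substitution.
Codon 2 (CCC, Pro): 3 synonymous substitutions.
Codon 3 (TGT, Cys): 1 synonymous substitution.
Total: 1 + 3 + 1 = 5.

5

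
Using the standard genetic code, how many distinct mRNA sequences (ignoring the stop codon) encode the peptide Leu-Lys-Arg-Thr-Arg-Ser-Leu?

62208

Leu: 6 codons.
Lys: 2 codons.
Arg: 6 codons.
Thr: 4 codons.
Arg: 6 codons.
Ser: 6 codons.
Leu: 6 codons.
6 × 2 × 6 × 4 × 6 × 6 × 6 = 62208.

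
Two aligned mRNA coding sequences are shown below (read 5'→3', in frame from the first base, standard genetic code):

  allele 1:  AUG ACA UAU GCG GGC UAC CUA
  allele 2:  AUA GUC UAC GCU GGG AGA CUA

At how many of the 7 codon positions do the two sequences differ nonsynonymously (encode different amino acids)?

3

Codon 1: AUG Met / AUA Ile — nonsynonymous.
Codon 2: ACA Thr / GUC Val — nonsynonymous.
Codon 3: UAU Tyr / UAC Tyr — synonymous.
Codon 4: GCG Ala / GCU Ala — synonymous.
Codon 5: GGC Gly / GGG Gly — synonymous.
Codon 6: UAC Tyr / AGA Arg — nonsynonymous.
Codon 7: CUA Leu / CUA Leu — identical.
Nonsynonymous differences: 3.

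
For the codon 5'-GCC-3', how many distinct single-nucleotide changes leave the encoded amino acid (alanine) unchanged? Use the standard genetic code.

Position 1: none → 0 synonymous.
Position 2: none → 0 synonymous.
Position 3: GCT, GCA, GCG → 3 synonymous.
Total: 0 + 0 + 3 = 3.

3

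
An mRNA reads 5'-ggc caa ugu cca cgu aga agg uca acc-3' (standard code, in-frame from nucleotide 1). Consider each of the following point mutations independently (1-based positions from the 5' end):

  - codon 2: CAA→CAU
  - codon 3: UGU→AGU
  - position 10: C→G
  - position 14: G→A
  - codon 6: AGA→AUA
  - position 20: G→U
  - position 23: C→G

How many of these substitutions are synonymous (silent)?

0

Codon 2: CAA (Gln) → CAU (His) — missense.
Codon 3: UGU (Cys) → AGU (Ser) — missense.
Codon 4: CCA (Pro) → GCA (Ala) — missense.
Codon 5: CGU (Arg) → CAU (His) — missense.
Codon 6: AGA (Arg) → AUA (Ile) — missense.
Codon 7: AGG (Arg) → AUG (Met) — missense.
Codon 8: UCA (Ser) → UGA (Stop) — nonsense.
Synonymous: 0 of 7.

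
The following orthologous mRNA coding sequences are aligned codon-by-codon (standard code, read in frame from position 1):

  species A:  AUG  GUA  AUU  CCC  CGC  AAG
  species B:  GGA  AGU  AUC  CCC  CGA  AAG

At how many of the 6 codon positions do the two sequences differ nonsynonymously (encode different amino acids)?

2

Codon 1: AUG Met / GGA Gly — nonsynonymous.
Codon 2: GUA Val / AGU Ser — nonsynonymous.
Codon 3: AUU Ile / AUC Ile — synonymous.
Codon 4: CCC Pro / CCC Pro — identical.
Codon 5: CGC Arg / CGA Arg — synonymous.
Codon 6: AAG Lys / AAG Lys — identical.
Nonsynonymous differences: 2.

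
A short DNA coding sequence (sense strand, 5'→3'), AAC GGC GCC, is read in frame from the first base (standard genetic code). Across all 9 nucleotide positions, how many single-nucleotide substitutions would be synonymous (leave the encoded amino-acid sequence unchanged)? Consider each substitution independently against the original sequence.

Codon 1 (AAC, Asn): 1 synonymous substitution.
Codon 2 (GGC, Gly): 3 synonymous substitutions.
Codon 3 (GCC, Ala): 3 synonymous substitutions.
Total: 1 + 3 + 3 = 7.

7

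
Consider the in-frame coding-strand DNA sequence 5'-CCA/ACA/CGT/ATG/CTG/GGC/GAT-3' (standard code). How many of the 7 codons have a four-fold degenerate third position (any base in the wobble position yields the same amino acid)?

Codon 1 CCA (Pro): third position 4-fold.
Codon 2 ACA (Thr): third position 4-fold.
Codon 3 CGT (Arg): third position 4-fold.
Codon 4 ATG (Met): third position 1-fold.
Codon 5 CTG (Leu): third position 4-fold.
Codon 6 GGC (Gly): third position 4-fold.
Codon 7 GAT (Asp): third position 2-fold.
Four-fold degenerate third positions: 5.

5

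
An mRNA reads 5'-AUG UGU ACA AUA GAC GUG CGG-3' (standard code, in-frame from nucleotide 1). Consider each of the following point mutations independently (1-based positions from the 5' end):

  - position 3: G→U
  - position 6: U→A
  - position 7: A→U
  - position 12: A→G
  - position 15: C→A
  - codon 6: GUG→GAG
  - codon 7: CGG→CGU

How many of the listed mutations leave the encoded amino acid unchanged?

Codon 1: AUG (Met) → AUU (Ile) — missense.
Codon 2: UGU (Cys) → UGA (Stop) — nonsense.
Codon 3: ACA (Thr) → UCA (Ser) — missense.
Codon 4: AUA (Ile) → AUG (Met) — missense.
Codon 5: GAC (Asp) → GAA (Glu) — missense.
Codon 6: GUG (Val) → GAG (Glu) — missense.
Codon 7: CGG (Arg) → CGU (Arg) — synonymous.
Synonymous: 1 of 7.

1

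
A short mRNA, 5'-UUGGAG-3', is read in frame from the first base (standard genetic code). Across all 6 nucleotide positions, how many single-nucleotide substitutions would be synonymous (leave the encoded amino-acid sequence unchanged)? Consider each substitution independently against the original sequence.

3

Codon 1 (UUG, Leu): 2 synonymous substitutions.
Codon 2 (GAG, Glu): 1 synonymous substitution.
Total: 2 + 1 = 3.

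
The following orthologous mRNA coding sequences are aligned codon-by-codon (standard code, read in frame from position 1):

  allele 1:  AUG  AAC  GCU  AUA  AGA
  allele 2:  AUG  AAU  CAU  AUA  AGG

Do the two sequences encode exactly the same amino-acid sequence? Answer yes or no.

Codon 1: AUG Met / AUG Met — identical.
Codon 2: AAC Asn / AAU Asn — synonymous.
Codon 3: GCU Ala / CAU His — nonsynonymous.
Codon 4: AUA Ile / AUA Ile — identical.
Codon 5: AGA Arg / AGG Arg — synonymous.
Nonsynonymous differences: 1 → different protein.

no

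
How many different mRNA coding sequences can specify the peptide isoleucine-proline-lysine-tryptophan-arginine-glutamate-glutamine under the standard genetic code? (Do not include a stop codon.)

576

Ile: 3 codons.
Pro: 4 codons.
Lys: 2 codons.
Trp: 1 codon.
Arg: 6 codons.
Glu: 2 codons.
Gln: 2 codons.
3 × 4 × 2 × 1 × 6 × 2 × 2 = 576.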